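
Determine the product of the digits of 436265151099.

4×3×6×2×6×5×1×5×1×0×9×9 = 0

0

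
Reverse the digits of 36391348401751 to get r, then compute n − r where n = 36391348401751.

20680864082388

Reverse of 36391348401751 is 15710484319363.
36391348401751 − 15710484319363 = 20680864082388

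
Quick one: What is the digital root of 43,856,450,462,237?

4+3+8+5+6+4+5+0+4+6+2+2+3+7 = 59
5+9 = 14
1+4 = 5

5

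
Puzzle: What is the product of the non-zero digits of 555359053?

5×5×5×3×5×9×5×3 = 253125

253125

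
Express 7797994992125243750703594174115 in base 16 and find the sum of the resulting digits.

175

7797994992125243750703594174115 in base 16 is 626CAE4636A9E60021C74F76A3.
Digit sum: 6+2+6+12+10+14+4+6+3+6+10+9+14+6+0+0+2+1+12+7+4+15+7+6+10+3 = 175.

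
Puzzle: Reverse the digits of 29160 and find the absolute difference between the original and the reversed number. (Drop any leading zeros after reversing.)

22968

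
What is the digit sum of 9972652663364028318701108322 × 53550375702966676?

213

9972652663364028318701108322 × 53550375702966676 = 534039296878334971644621828725907504632277672
Sum of its 45 digits: 213.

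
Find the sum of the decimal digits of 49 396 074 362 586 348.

87

4+9+3+9+6+0+7+4+3+6+2+5+8+6+3+4+8 = 87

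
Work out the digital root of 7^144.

The digital root of n equals n mod 9 (or 9 when 9 | n), so we need 7^144 mod 9.
7^144 ≡ 1 (mod 9), so the digital root is 1.

1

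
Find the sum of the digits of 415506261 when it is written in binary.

14

415506261 in base 2 is 11000110001000001111101010101.
Digit sum: 1+1+0+0+0+1+1+0+0+0+1+0+0+0+0+0+1+1+1+1+1+0+1+0+1+0+1+0+1 = 14.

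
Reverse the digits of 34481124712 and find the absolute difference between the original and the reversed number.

Reverse of 34481124712 is 21742118443.
|34481124712 − 21742118443| = 12739006269

12739006269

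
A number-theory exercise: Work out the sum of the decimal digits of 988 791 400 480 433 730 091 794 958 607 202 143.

9+8+8+7+9+1+4+0+0+4+8+0+4+3+3+7+3+0+0+9+1+7+9+4+9+5+8+6+0+7+2+0+2+1+4+3 = 155

155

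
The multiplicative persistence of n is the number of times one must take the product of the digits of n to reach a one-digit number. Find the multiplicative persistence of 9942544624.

2

9942544624 → 2488320 → 0 (2 steps)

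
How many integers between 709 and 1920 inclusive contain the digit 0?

The integers in [709, 1920] that contain the digit 0: 709, 710, 720, 730, 740, 750, …, 1910, 1920.
312 qualify.

312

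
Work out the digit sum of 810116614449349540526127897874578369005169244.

205

8+1+0+1+1+6+6+1+4+4+4+9+3+4+9+5+4+0+5+2+6+1+2+7+8+9+7+8+7+4+5+7+8+3+6+9+0+0+5+1+6+9+2+4+4 = 205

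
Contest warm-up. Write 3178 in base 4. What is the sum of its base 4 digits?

3178 in base 4 is 301222.
Digit sum: 3+0+1+2+2+2 = 10.

10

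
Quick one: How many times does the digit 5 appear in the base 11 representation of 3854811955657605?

3854811955657605 in base 11 is A1729762A256A08.
The digit 5 appears 1 time.

1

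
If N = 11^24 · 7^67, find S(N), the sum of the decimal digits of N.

11^24 · 7^67 = 4120909952981920759257238069836315960997037759673268613255618263245260780031940663
Sum of its 82 digits: 376.

376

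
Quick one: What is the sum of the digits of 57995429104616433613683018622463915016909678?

198

5+7+9+9+5+4+2+9+1+0+4+6+1+6+4+3+3+6+1+3+6+8+3+0+1+8+6+2+2+4+6+3+9+1+5+0+1+6+9+0+9+6+7+8 = 198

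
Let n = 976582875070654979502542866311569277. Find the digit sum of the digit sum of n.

12

First digit sum: 183.
1+8+3 = 12.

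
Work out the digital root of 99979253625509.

8

9+9+9+7+9+2+5+3+6+2+5+5+0+9 = 80
8+0 = 8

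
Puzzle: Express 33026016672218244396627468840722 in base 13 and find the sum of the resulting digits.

158

33026016672218244396627468840722 in base 13 is 21903943152A9C41CA2361A988653.
Digit sum: 2+1+9+0+3+9+4+3+1+5+2+10+9+12+4+1+12+10+2+3+6+1+10+9+8+8+6+5+3 = 158.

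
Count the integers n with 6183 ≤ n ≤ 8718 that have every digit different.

1313

The integers in [6183, 8718] that have every digit different: 6183, 6184, 6185, 6187, 6189, 6190, …, 8715, 8716.
1313 qualify.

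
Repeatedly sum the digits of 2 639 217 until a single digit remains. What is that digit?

2+6+3+9+2+1+7 = 30
3+0 = 3

3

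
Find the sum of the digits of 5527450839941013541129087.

103

5+5+2+7+4+5+0+8+3+9+9+4+1+0+1+3+5+4+1+1+2+9+0+8+7 = 103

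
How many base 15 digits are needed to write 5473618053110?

5473618053110 in base 15 is 975AC1A6725, which has 11 digits.

11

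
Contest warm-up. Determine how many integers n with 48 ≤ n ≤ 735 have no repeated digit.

The integers in [48, 735] that have no repeated digit: 48, 49, 50, 51, 52, 53, …, 734, 735.
508 qualify.

508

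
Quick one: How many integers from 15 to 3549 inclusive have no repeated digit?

The integers in [15, 3549] that have no repeated digit: 15, 16, 17, 18, 19, 20, …, 3548, 3549.
1985 qualify.

1985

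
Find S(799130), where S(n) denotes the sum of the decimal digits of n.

7+9+9+1+3+0 = 29

29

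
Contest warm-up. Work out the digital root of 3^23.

9

The digital root of n equals n mod 9 (or 9 when 9 | n), so we need 3^23 mod 9.
3^23 ≡ 0 (mod 9), so the digital root is 9.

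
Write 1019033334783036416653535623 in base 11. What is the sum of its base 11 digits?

1019033334783036416653535623 in base 11 is 94504613520227760486859217.
Digit sum: 9+4+5+0+4+6+1+3+5+2+0+2+2+7+7+6+0+4+8+6+8+5+9+2+1+7 = 113.

113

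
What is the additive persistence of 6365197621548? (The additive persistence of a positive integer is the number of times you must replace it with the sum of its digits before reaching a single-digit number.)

2

6365197621548 → 63 → 9 (2 steps)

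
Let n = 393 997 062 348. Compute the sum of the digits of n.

3+9+3+9+9+7+0+6+2+3+4+8 = 63

63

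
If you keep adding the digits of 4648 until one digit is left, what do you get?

4

4+6+4+8 = 22
2+2 = 4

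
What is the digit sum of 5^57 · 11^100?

5^57 · 11^100 = 956222069569014772602462219070587388665717010208138395634563763147635934821510194990553940085482354280251027223158644119394011795520782470703125
Sum of its 144 digits: 596.

596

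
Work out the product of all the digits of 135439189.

116640

1×3×5×4×3×9×1×8×9 = 116640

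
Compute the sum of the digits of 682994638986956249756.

131

6+8+2+9+9+4+6+3+8+9+8+6+9+5+6+2+4+9+7+5+6 = 131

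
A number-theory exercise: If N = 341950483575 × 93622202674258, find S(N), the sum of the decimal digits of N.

90

341950483575 × 93622202674258 = 32014157477819181304312350
Sum of its 26 digits: 90.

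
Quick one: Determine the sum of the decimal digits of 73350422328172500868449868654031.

134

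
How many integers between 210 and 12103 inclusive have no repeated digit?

5482

The integers in [210, 12103] that have no repeated digit: 210, 213, 214, 215, 216, 217, …, 12097, 12098.
5482 qualify.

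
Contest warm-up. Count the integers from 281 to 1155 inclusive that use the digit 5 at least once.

246

The integers in [281, 1155] that use the digit 5 at least once: 285, 295, 305, 315, 325, 335, …, 1154, 1155.
246 qualify.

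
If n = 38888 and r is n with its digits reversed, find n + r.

Reverse of 38888 is 88883.
38888 + 88883 = 127771

127771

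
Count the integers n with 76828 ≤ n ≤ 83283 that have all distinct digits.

1867

The integers in [76828, 83283] that have all distinct digits: 76829, 76830, 76831, 76832, 76834, 76835, …, 83276, 83279.
1867 qualify.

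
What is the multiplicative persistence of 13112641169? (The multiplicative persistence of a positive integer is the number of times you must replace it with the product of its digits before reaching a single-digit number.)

3

13112641169 → 7776 → 2058 → 0 (3 steps)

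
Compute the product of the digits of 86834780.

8×6×8×3×4×7×8×0 = 0

0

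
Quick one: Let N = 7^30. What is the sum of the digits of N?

118

7^30 = 22539340290692258087863249
Sum of its 26 digits: 118.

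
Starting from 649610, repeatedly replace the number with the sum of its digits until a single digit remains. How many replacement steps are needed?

649610 → 26 → 8 (2 steps)

2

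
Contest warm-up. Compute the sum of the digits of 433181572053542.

53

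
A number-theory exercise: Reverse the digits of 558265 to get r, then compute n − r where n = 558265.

Reverse of 558265 is 562855.
558265 − 562855 = -4590

-4590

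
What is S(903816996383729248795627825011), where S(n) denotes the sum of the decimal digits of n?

150

9+0+3+8+1+6+9+9+6+3+8+3+7+2+9+2+4+8+7+9+5+6+2+7+8+2+5+0+1+1 = 150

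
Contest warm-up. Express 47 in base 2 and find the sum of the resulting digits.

47 in base 2 is 101111.
Digit sum: 1+0+1+1+1+1 = 5.

5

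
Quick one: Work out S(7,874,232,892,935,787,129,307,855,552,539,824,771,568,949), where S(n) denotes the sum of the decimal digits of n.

230

7+8+7+4+2+3+2+8+9+2+9+3+5+7+8+7+1+2+9+3+0+7+8+5+5+5+5+2+5+3+9+8+2+4+7+7+1+5+6+8+9+4+9 = 230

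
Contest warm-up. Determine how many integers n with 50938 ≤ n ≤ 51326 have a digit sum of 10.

The integers in [50938, 51326] that have a digit sum of 10: 51004, 51013, 51022, 51031, 51040, 51103, …, 51301, 51310.
14 qualify.

14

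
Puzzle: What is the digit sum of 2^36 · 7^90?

2^36 · 7^90 = 786870828659034253566897862002757801927834347869363895745327736305244753547273661579264
Sum of its 87 digits: 433.

433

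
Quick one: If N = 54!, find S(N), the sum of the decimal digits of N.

261

54! = 230843697339241380472092742683027581083278564571807941132288000000000000
Sum of its 72 digits: 261.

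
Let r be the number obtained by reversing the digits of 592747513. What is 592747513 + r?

Reverse of 592747513 is 315747295.
592747513 + 315747295 = 908494808

908494808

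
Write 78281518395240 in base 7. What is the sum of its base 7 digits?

78281518395240 in base 7 is 22326440000362206.
Digit sum: 2+2+3+2+6+4+4+0+0+0+0+3+6+2+2+0+6 = 42.

42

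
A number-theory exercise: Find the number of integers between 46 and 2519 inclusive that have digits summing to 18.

143

The integers in [46, 2519] that have digits summing to 18: 99, 189, 198, 279, 288, 297, …, 2484, 2493.
143 qualify.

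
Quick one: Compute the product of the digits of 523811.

240

5×2×3×8×1×1 = 240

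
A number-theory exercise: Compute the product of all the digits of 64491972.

6×4×4×9×1×9×7×2 = 108864

108864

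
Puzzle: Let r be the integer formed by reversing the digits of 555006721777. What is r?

Reversing 555006721777 gives 777127600555.

777127600555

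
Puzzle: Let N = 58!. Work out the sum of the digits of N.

58! = 2350561331282878571829474910515074683828862318181142924420699914240000000000000
Sum of its 79 digits: 288.

288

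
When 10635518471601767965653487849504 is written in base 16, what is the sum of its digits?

10635518471601767965653487849504 in base 16 is 863D36AF2504760A8FB7FC1020.
Digit sum: 8+6+3+13+3+6+10+15+2+5+0+4+7+6+0+10+8+15+11+7+15+12+1+0+2+0 = 169.

169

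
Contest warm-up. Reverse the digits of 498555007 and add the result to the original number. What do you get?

1199110901

Reverse of 498555007 is 700555894.
498555007 + 700555894 = 1199110901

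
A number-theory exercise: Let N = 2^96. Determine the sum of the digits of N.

127

2^96 = 79228162514264337593543950336
Sum of its 29 digits: 127.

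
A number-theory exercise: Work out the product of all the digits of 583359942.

5×8×3×3×5×9×9×4×2 = 1166400

1166400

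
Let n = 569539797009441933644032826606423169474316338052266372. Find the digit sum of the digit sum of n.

12

First digit sum: 237.
2+3+7 = 12.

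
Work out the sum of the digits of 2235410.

2+2+3+5+4+1+0 = 17

17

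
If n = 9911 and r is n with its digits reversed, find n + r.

Reverse of 9911 is 1199.
9911 + 1199 = 11110

11110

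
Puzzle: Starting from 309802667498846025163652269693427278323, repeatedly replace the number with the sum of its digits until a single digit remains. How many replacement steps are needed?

3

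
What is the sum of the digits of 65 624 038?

6+5+6+2+4+0+3+8 = 34

34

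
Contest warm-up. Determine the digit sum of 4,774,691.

38

4+7+7+4+6+9+1 = 38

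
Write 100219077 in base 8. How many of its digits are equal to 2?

100219077 in base 8 is 576234305.
The digit 2 appears 1 time.

1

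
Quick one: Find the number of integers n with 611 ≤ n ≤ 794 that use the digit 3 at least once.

37

The integers in [611, 794] that use the digit 3 at least once: 613, 623, 630, 631, 632, 633, …, 783, 793.
37 qualify.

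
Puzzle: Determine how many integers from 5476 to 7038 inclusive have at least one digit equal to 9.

462

The integers in [5476, 7038] that have at least one digit equal to 9: 5479, 5489, 5490, 5491, 5492, 5493, …, 7019, 7029.
462 qualify.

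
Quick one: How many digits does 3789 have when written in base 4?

3789 in base 4 is 323031, which has 6 digits.

6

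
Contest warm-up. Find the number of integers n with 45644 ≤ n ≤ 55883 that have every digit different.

3168

The integers in [45644, 55883] that have every digit different: 45670, 45671, 45672, 45673, 45678, 45679, …, 54986, 54987.
3168 qualify.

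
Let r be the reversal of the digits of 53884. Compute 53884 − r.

5049

Reverse of 53884 is 48835.
53884 − 48835 = 5049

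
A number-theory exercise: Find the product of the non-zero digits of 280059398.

155520

2×8×5×9×3×9×8 = 155520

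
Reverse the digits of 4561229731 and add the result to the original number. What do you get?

5940451385

Reverse of 4561229731 is 1379221654.
4561229731 + 1379221654 = 5940451385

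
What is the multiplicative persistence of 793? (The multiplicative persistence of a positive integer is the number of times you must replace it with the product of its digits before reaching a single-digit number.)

793 → 189 → 72 → 14 → 4 (4 steps)

4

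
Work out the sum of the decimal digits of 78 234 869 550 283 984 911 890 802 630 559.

7+8+2+3+4+8+6+9+5+5+0+2+8+3+9+8+4+9+1+1+8+9+0+8+0+2+6+3+0+5+5+9 = 157

157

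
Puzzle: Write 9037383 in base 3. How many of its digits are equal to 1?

3

9037383 in base 3 is 122000010221220.
The digit 1 appears 3 times.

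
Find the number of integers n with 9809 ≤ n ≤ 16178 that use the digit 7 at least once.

The integers in [9809, 16178] that use the digit 7 at least once: 9817, 9827, 9837, 9847, 9857, 9867, …, 16177, 16178.
1698 qualify.

1698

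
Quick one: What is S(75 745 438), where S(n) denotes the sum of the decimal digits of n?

7+5+7+4+5+4+3+8 = 43

43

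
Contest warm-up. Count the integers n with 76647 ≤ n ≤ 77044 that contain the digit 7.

The integers in [76647, 77044] that contain the digit 7: 76647, 76648, 76649, 76650, 76651, 76652, …, 77043, 77044.
398 qualify.

398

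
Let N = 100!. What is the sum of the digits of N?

100! = 93326215443944152681699238856266700490715968264381621468592963895217599993229915608941463976156518286253697920827223758251185210916864000000000000000000000000
Sum of its 158 digits: 648.

648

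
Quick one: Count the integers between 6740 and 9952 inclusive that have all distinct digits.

The integers in [6740, 9952] that have all distinct digits: 6740, 6741, 6742, 6743, 6745, 6748, …, 9875, 9876.
1652 qualify.

1652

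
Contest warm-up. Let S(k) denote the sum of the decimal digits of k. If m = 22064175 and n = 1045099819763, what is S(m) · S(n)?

S(22064175) = 2+2+0+6+4+1+7+5 = 27.
S(1045099819763) = 1+0+4+5+0+9+9+8+1+9+7+6+3 = 62.
27 · 62 = 1674.

1674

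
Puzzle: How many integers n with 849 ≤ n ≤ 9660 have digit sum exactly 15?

The integers in [849, 9660] that have digit sum exactly 15: 852, 861, 870, 906, 915, 924, …, 9510, 9600.
529 qualify.

529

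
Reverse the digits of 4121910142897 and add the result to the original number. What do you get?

Reverse of 4121910142897 is 7982410191214.
4121910142897 + 7982410191214 = 12104320334111

12104320334111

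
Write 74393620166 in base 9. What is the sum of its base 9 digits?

38

74393620166 in base 9 is 233017643612.
Digit sum: 2+3+3+0+1+7+6+4+3+6+1+2 = 38.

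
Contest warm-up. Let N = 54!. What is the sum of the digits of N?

54! = 230843697339241380472092742683027581083278564571807941132288000000000000
Sum of its 72 digits: 261.

261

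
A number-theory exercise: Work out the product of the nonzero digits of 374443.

3×7×4×4×4×3 = 4032

4032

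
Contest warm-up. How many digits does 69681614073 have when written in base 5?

69681614073 in base 5 is 2120201443122243, which has 16 digits.

16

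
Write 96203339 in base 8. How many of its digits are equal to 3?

1

96203339 in base 8 is 556771113.
The digit 3 appears 1 time.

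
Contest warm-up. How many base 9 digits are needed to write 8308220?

8

8308220 in base 9 is 16562655, which has 8 digits.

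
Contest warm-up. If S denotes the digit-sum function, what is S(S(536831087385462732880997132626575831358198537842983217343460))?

14

First digit sum: 284.
2+8+4 = 14.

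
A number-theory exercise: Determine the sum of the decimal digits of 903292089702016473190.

82

9+0+3+2+9+2+0+8+9+7+0+2+0+1+6+4+7+3+1+9+0 = 82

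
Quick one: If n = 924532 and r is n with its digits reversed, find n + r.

Reverse of 924532 is 235429.
924532 + 235429 = 1159961

1159961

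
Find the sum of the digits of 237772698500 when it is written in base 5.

237772698500 in base 5 is 12343424302323000.
Digit sum: 1+2+3+4+3+4+2+4+3+0+2+3+2+3+0+0+0 = 36.

36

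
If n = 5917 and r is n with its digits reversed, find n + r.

Reverse of 5917 is 7195.
5917 + 7195 = 13112

13112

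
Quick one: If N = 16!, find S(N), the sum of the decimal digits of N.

63

16! = 20922789888000
Sum of its 14 digits: 63.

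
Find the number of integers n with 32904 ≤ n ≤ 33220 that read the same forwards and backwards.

3

The integers in [32904, 33220] that read the same forwards and backwards: 32923, 33033, 33133.
3 qualify.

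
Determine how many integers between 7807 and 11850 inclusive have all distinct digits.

1450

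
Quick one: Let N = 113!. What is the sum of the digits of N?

666

113! = 22311927486598136465966070212187151182564399087952213171022161345724023063584214692821047352118139068425569179220877461124773845924561575264739138192463311667200000000000000000000000000
Sum of its 185 digits: 666.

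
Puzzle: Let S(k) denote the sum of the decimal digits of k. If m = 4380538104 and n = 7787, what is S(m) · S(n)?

1044

S(4380538104) = 4+3+8+0+5+3+8+1+0+4 = 36.
S(7787) = 7+7+8+7 = 29.
36 · 29 = 1044.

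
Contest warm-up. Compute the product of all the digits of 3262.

3×2×6×2 = 72

72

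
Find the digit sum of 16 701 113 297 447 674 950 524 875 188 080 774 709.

174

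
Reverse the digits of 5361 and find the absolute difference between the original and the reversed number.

3726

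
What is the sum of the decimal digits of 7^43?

169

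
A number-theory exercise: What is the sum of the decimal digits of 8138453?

8+1+3+8+4+5+3 = 32

32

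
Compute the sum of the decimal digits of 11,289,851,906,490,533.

74

1+1+2+8+9+8+5+1+9+0+6+4+9+0+5+3+3 = 74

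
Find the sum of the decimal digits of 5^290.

970

5^290 = 50269117084648719903700704819059462584066206847994363546742262959995957808350370370151402332542279191318359772826950435974839486570749121564748951798875785751071799956068986148238764144480228424072265625
Sum of its 203 digits: 970.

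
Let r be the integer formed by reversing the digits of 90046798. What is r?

Reversing 90046798 gives 89764009.

89764009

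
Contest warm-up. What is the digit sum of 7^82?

313

7^82 = 1986274564260074954771227439341817016242885890299592103563430267952049
Sum of its 70 digits: 313.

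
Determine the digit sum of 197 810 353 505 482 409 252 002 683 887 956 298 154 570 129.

198

1+9+7+8+1+0+3+5+3+5+0+5+4+8+2+4+0+9+2+5+2+0+0+2+6+8+3+8+8+7+9+5+6+2+9+8+1+5+4+5+7+0+1+2+9 = 198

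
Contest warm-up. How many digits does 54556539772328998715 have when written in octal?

54556539772328998715 in base 8 is 5724376075727010773473, which has 22 digits.

22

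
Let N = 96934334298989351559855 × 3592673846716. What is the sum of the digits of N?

186

96934334298989351559855 × 3592673846716 = 348253447684804770939666737769186180
Sum of its 36 digits: 186.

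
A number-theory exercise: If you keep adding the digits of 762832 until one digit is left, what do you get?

7+6+2+8+3+2 = 28
2+8 = 10
1+0 = 1

1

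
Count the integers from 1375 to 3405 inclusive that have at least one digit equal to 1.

1054

The integers in [1375, 3405] that have at least one digit equal to 1: 1375, 1376, 1377, 1378, 1379, 1380, …, 3391, 3401.
1054 qualify.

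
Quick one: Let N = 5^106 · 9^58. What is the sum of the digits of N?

549

5^106 · 9^58 = 2734550871685918437373354020406254938649680567161025819121311692582348414752285029193806277503231427772334427572786808013916015625
Sum of its 130 digits: 549.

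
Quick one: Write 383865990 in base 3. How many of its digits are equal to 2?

383865990 in base 3 is 222202022102010220.
The digit 2 appears 10 times.

10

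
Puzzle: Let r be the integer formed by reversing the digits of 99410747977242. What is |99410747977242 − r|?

Reverse of 99410747977242 is 24277974701499.
|99410747977242 − 24277974701499| = 75132773275743

75132773275743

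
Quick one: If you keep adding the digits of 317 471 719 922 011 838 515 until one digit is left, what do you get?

4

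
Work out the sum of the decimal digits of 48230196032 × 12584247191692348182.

48230196032 × 12584247191692348182 = 606940708970467434652258813824
Sum of its 30 digits: 138.

138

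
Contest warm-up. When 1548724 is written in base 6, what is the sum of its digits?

14

1548724 in base 6 is 53110004.
Digit sum: 5+3+1+1+0+0+0+4 = 14.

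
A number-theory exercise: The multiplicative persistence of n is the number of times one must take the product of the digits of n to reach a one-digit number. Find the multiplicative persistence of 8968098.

8968098 → 0 (1 step)

1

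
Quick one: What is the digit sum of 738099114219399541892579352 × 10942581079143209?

738099114219399541892579352 × 10942581079143209 = 8076709401789563717903252656696175204420568
Sum of its 43 digits: 198.

198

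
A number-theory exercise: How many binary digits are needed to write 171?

8

171 in base 2 is 10101011, which has 8 digits.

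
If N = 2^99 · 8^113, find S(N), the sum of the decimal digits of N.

568

2^99 · 8^113 = 709803441694928604052074031140629428079727891296209043243642772637343054798240159498233447962659731992932150006119314388217384402944
Sum of its 132 digits: 568.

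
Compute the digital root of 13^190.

4

The digital root of n equals n mod 9 (or 9 when 9 | n), so we need 13^190 mod 9.
13^190 ≡ 4 (mod 9), so the digital root is 4.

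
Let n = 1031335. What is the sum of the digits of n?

16

1+0+3+1+3+3+5 = 16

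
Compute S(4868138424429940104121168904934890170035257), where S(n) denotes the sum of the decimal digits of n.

4+8+6+8+1+3+8+4+2+4+4+2+9+9+4+0+1+0+4+1+2+1+1+6+8+9+0+4+9+3+4+8+9+0+1+7+0+0+3+5+2+5+7 = 176

176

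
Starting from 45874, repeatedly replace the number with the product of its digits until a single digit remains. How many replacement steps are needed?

45874 → 4480 → 0 (2 steps)

2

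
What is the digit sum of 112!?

112! = 197450685722107402353682037275992488341277868034975337796656295094902858969771811440894224355027779366597957338237853638272334919686385621811850780464277094400000000000000000000000000
Sum of its 183 digits: 765.

765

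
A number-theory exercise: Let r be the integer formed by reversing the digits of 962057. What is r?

Reversing 962057 gives 750269.

750269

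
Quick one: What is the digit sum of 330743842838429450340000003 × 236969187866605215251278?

330743842838429450340000003 × 236969187866605215251278 = 78376099829302738319958689705889962122350165753834
Sum of its 50 digits: 258.

258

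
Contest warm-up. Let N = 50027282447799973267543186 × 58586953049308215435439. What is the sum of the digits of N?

50027282447799973267543186 × 58586953049308215435439 = 2930946047953738007812486264310102496718727368654
Sum of its 49 digits: 217.

217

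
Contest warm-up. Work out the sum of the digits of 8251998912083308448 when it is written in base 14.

105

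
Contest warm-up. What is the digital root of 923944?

9+2+3+9+4+4 = 31
3+1 = 4

4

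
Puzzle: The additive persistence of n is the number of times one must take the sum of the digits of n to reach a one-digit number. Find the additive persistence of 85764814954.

85764814954 → 61 → 7 (2 steps)

2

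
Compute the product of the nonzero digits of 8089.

8×8×9 = 576

576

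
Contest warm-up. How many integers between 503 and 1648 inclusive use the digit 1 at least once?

743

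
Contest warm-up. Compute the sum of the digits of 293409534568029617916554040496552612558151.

182

2+9+3+4+0+9+5+3+4+5+6+8+0+2+9+6+1+7+9+1+6+5+5+4+0+4+0+4+9+6+5+5+2+6+1+2+5+5+8+1+5+1 = 182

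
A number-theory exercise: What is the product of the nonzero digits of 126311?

36

1×2×6×3×1×1 = 36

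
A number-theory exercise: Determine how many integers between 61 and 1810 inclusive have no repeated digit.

1082

The integers in [61, 1810] that have no repeated digit: 61, 62, 63, 64, 65, 67, …, 1807, 1809.
1082 qualify.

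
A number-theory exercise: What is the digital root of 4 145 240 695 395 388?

4+1+4+5+2+4+0+6+9+5+3+9+5+3+8+8 = 76
7+6 = 13
1+3 = 4

4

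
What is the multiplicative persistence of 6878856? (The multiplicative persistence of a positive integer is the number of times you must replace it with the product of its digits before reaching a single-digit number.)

6878856 → 645120 → 0 (2 steps)

2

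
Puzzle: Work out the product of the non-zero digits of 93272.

756

9×3×2×7×2 = 756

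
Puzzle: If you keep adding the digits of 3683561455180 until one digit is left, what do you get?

1

3+6+8+3+5+6+1+4+5+5+1+8+0 = 55
5+5 = 10
1+0 = 1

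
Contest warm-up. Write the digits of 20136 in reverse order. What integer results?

Reversing 20136 gives 63102.

63102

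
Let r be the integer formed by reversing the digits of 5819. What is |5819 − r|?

Reverse of 5819 is 9185.
|5819 − 9185| = 3366

3366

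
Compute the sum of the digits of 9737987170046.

9+7+3+7+9+8+7+1+7+0+0+4+6 = 68

68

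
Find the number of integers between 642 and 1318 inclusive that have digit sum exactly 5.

The integers in [642, 1318] that have digit sum exactly 5: 1004, 1013, 1022, 1031, 1040, 1103, …, 1301, 1310.
14 qualify.

14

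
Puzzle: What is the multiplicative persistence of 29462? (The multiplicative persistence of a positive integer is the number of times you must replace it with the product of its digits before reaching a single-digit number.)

4

29462 → 864 → 192 → 18 → 8 (4 steps)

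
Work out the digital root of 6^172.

9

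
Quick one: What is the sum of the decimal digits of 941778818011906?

70

9+4+1+7+7+8+8+1+8+0+1+1+9+0+6 = 70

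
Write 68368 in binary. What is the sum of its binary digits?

5

68368 in base 2 is 10000101100010000.
Digit sum: 1+0+0+0+0+1+0+1+1+0+0+0+1+0+0+0+0 = 5.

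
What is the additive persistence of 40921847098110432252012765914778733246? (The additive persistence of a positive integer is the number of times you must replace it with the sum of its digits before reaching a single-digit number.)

40921847098110432252012765914778733246 → 154 → 10 → 1 (3 steps)

3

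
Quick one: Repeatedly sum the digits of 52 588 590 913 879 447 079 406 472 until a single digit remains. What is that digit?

7

5+2+5+8+8+5+9+0+9+1+3+8+7+9+4+4+7+0+7+9+4+0+6+4+7+2 = 133
1+3+3 = 7
(Equivalently, 52 588 590 913 879 447 079 406 472 mod 9 = 7.)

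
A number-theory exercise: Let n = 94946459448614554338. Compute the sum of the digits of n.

9+4+9+4+6+4+5+9+4+4+8+6+1+4+5+5+4+3+3+8 = 105

105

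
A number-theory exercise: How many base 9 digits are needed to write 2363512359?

2363512359 in base 9 is 6081325383, which has 10 digits.

10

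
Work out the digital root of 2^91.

2

The digital root of n equals n mod 9 (or 9 when 9 | n), so we need 2^91 mod 9.
2^91 ≡ 2 (mod 9), so the digital root is 2.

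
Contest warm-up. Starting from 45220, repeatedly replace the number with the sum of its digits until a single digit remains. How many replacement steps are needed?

2

45220 → 13 → 4 (2 steps)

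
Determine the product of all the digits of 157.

35

1×5×7 = 35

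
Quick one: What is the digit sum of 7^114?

460

7^114 = 2193696597415611488817735955368701677291699379307087590300645125975808153382667402728630466012849
Sum of its 97 digits: 460.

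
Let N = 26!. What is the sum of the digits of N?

81

26! = 403291461126605635584000000
Sum of its 27 digits: 81.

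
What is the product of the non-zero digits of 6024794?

12096

6×2×4×7×9×4 = 12096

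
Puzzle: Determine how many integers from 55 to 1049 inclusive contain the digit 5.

The integers in [55, 1049] that contain the digit 5: 55, 56, 57, 58, 59, 65, …, 1035, 1045.
266 qualify.

266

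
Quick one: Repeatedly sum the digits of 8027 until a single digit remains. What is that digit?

8

8+0+2+7 = 17
1+7 = 8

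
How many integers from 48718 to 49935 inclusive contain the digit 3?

The integers in [48718, 49935] that contain the digit 3: 48723, 48730, 48731, 48732, 48733, 48734, …, 49934, 49935.
316 qualify.

316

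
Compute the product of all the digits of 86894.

13824

8×6×8×9×4 = 13824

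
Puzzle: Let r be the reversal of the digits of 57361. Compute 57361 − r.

Reverse of 57361 is 16375.
57361 − 16375 = 40986

40986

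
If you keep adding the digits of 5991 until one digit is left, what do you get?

5+9+9+1 = 24
2+4 = 6

6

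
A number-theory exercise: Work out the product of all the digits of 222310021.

0

2×2×2×3×1×0×0×2×1 = 0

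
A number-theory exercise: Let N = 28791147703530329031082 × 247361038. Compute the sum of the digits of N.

145

28791147703530329031082 × 247361038 = 7121808181156578453609977783116
Sum of its 31 digits: 145.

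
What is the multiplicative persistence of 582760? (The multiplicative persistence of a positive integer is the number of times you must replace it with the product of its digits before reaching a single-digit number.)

1

582760 → 0 (1 step)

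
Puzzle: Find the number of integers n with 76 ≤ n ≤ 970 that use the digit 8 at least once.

The integers in [76, 970] that use the digit 8 at least once: 78, 80, 81, 82, 83, 84, …, 958, 968.
252 qualify.

252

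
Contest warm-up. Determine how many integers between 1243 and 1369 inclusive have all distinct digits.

76

The integers in [1243, 1369] that have all distinct digits: 1243, 1245, 1246, 1247, 1248, 1249, …, 1368, 1369.
76 qualify.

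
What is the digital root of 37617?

6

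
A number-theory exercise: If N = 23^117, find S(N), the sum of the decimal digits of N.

23^117 = 2099697900880111780612874579046384971121280921205556667872438286436289288241533475908372710840807983799864713718934796766070341262407620554769043038216722154103
Sum of its 160 digits: 719.

719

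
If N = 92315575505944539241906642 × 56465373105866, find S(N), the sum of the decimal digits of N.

92315575505944539241906642 × 56465373105866 = 5212633414425902842119720363091154561972
Sum of its 40 digits: 149.

149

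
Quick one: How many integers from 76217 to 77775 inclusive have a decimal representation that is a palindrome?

The integers in [76217, 77775] that have a decimal representation that is a palindrome: 76267, 76367, 76467, 76567, 76667, 76767, …, 77577, 77677.
15 qualify.

15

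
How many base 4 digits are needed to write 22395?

8

22395 in base 4 is 11131323, which has 8 digits.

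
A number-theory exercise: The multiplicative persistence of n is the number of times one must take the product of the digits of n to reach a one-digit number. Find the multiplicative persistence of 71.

1

71 → 7 (1 step)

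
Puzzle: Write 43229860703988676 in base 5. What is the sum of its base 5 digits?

43229860703988676 in base 5 is 330312211014210210114201.
Digit sum: 3+3+0+3+1+2+2+1+1+0+1+4+2+1+0+2+1+0+1+1+4+2+0+1 = 36.

36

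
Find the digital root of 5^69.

8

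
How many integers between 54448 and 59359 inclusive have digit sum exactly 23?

The integers in [54448, 59359] that have digit sum exactly 23: 54455, 54464, 54473, 54482, 54491, 54509, …, 59342, 59351.
358 qualify.

358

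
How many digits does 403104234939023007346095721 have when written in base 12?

25

403104234939023007346095721 in base 12 is 50A21B0B9BB80464A07624261, which has 25 digits.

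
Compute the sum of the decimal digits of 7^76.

277

7^76 = 16883055225799411425266916330285994919148364119538560494041005601
Sum of its 65 digits: 277.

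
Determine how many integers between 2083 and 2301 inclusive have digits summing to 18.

11

The integers in [2083, 2301] that have digits summing to 18: 2088, 2097, 2169, 2178, 2187, 2196, …, 2286, 2295.
11 qualify.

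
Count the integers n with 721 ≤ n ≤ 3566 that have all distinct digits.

1463

The integers in [721, 3566] that have all distinct digits: 721, 723, 724, 725, 726, 728, …, 3562, 3564.
1463 qualify.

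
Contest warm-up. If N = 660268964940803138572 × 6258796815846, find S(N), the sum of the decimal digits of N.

147

660268964940803138572 × 6258796815846 = 4132489295373432891576356703411912
Sum of its 34 digits: 147.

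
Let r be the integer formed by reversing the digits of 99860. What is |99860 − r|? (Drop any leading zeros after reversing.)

92961

Reverse of 99860 is 6899.
|99860 − 6899| = 92961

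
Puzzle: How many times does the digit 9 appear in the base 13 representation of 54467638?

2

54467638 in base 13 is B390A94.
The digit 9 appears 2 times.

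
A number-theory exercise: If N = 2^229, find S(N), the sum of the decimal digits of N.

2^229 = 862718293348820473429344482784628181556388621521298319395315527974912
Sum of its 69 digits: 326.

326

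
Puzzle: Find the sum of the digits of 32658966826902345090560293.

118

3+2+6+5+8+9+6+6+8+2+6+9+0+2+3+4+5+0+9+0+5+6+0+2+9+3 = 118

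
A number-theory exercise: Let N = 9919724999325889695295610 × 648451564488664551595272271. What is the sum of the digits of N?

188

9919724999325889695295610 × 648451564488664551595272271 = 6432461195110190087349920165505391900935225781030310
Sum of its 52 digits: 188.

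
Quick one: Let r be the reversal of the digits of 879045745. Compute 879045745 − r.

331504767

Reverse of 879045745 is 547540978.
879045745 − 547540978 = 331504767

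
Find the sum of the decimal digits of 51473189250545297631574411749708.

5+1+4+7+3+1+8+9+2+5+0+5+4+5+2+9+7+6+3+1+5+7+4+4+1+1+7+4+9+7+0+8 = 144

144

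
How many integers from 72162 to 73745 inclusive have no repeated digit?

The integers in [72162, 73745] that have no repeated digit: 72163, 72164, 72165, 72168, 72169, 72180, …, 73695, 73698.
521 qualify.

521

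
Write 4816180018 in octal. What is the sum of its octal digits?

34

4816180018 in base 8 is 43704211462.
Digit sum: 4+3+7+0+4+2+1+1+4+6+2 = 34.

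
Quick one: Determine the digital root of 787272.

6

7+8+7+2+7+2 = 33
3+3 = 6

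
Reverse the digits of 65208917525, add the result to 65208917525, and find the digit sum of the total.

Reversal of 65208917525 is 52571980256; 65208917525 + 52571980256 = 117780897781.
Digit sum of 117780897781: 1+1+7+7+8+0+8+9+7+7+8+1 = 64.

64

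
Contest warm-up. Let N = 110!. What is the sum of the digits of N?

657

110! = 15882455415227429404253703127090772871724410234473563207581748318444567162948183030959960131517678520479243672638179990208521148623422266876757623911219200000000000000000000000000
Sum of its 179 digits: 657.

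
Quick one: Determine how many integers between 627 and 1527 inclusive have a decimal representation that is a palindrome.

The integers in [627, 1527] that have a decimal representation that is a palindrome: 636, 646, 656, 666, 676, 686, …, 1331, 1441.
42 qualify.

42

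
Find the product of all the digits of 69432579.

6×9×4×3×2×5×7×9 = 408240

408240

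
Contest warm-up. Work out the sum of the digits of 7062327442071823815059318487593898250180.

7+0+6+2+3+2+7+4+4+2+0+7+1+8+2+3+8+1+5+0+5+9+3+1+8+4+8+7+5+9+3+8+9+8+2+5+0+1+8+0 = 175

175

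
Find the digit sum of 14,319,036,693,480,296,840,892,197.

122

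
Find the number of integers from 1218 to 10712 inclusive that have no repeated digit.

The integers in [1218, 10712] that have no repeated digit: 1230, 1234, 1235, 1236, 1237, 1238, …, 10697, 10698.
4683 qualify.

4683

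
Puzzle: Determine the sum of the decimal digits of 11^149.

770

11^149 = 147065257797835450856679489975406774841743117356547907957433757668757846319908116868184570348461004055878166502291064937838601987844379505473968800080288091
Sum of its 156 digits: 770.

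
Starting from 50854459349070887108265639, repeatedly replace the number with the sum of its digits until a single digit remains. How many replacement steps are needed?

50854459349070887108265639 → 126 → 9 (2 steps)

2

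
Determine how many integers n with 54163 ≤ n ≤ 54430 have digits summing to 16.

The integers in [54163, 54430] that have digits summing to 16: 54205, 54214, 54223, 54232, 54241, 54250, …, 54421, 54430.
15 qualify.

15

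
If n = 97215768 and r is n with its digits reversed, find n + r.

183967047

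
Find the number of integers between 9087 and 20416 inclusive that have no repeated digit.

The integers in [9087, 20416] that have no repeated digit: 9087, 9102, 9103, 9104, 9105, 9106, …, 20415, 20416.
3560 qualify.

3560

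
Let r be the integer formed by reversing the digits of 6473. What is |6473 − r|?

Reverse of 6473 is 3746.
|6473 − 3746| = 2727

2727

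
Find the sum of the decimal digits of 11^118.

583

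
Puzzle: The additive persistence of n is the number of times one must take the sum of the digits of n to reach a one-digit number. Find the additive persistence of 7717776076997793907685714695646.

3

7717776076997793907685714695646 → 182 → 11 → 2 (3 steps)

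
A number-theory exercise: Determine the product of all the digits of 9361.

162

9×3×6×1 = 162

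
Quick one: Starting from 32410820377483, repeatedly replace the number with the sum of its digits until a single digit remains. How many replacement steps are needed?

2

32410820377483 → 52 → 7 (2 steps)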